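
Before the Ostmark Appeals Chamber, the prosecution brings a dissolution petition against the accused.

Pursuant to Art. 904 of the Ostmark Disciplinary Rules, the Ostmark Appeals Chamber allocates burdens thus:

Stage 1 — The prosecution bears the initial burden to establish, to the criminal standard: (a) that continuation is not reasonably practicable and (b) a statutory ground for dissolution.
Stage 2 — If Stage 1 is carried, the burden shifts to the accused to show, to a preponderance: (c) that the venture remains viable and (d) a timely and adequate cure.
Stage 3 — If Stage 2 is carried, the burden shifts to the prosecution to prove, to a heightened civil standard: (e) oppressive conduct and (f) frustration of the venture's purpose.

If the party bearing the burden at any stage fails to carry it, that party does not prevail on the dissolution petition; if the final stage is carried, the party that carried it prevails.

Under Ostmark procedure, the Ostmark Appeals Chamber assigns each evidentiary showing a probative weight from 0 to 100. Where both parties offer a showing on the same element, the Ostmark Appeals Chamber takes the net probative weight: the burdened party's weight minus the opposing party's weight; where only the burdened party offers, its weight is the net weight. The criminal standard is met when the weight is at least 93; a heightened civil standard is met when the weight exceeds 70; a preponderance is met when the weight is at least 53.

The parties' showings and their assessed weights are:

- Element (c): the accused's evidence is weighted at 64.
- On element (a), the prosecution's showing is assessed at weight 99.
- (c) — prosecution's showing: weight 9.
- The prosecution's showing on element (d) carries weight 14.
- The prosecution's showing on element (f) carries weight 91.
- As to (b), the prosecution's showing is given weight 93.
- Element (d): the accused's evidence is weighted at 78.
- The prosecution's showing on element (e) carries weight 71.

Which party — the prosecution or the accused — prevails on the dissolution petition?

prosecution

At Stage 1 the prosecution must meet the criminal standard (weight is at least 93): on (a) the weight is 99, which does reach 93, so (a) meets the standard; on (b) the weight is 93, ≥ 93, so (b) meets the standard.
  Stage 1 is satisfied; the onus moves to the accused.
At Stage 2 the accused must meet a preponderance (weight is at least 53): on (c) the weight is 64 less the opposing 9 gives net 55, which does reach 53, so (c) meets the standard; on (d) the weight is 78 less the opposing 14 gives net 64, which does reach 53, so (d) meets the standard.
  All elements met. The burden passes to the prosecution.
At Stage 3 the prosecution must meet a heightened civil standard (weight exceeds 70): on (e) the weight is 71, which does exceed 70, so (e) meets the standard; on (f) the weight is 91, > 70, so (f) meets the standard.
  Stage 3 carried; the final stage is satisfied.
All stages carried — the prosecution prevails.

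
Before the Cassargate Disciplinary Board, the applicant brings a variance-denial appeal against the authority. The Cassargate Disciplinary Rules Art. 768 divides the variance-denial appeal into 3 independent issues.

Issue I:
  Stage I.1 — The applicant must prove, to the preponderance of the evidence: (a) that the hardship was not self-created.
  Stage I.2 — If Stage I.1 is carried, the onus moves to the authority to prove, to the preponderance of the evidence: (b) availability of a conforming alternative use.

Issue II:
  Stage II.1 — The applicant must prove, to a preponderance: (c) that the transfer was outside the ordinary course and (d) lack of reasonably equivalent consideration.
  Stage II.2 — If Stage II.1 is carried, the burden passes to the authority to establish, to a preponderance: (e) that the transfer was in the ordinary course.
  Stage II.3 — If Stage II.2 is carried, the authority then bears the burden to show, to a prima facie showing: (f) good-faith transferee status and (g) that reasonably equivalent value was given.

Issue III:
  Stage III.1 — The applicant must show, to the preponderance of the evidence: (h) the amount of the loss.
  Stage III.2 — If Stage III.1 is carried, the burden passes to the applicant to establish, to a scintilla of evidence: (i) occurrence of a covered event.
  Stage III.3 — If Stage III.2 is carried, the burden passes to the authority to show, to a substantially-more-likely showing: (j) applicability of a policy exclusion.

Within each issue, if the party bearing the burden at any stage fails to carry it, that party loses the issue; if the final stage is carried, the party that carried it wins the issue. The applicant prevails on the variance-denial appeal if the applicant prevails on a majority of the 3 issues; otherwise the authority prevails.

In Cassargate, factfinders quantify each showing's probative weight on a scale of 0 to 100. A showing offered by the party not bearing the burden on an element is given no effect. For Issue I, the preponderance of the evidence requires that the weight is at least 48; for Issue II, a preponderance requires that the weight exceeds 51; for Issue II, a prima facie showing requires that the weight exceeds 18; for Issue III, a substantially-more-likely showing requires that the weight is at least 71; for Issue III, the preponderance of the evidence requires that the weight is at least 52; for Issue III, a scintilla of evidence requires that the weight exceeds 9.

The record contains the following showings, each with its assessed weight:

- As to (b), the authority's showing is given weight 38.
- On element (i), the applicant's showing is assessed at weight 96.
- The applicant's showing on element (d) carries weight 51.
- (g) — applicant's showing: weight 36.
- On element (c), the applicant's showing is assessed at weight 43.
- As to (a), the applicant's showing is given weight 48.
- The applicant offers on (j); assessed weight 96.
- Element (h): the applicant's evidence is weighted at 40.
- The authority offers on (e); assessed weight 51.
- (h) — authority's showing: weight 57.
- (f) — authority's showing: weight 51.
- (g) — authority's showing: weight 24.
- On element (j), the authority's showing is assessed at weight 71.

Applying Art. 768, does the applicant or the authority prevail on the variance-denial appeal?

— Issue I —
At Stage I.1 the applicant must meet the preponderance of the evidence (weight is at least 48): on (a) the weight is 48, which does reach 48, so (a) meets the standard.
  Stage I.1 carried; the burden shifts to the authority.
At Stage I.2 the authority must meet the preponderance of the evidence (weight is at least 48): on (b) the weight is 38, which does not reach 48, so (b) does not meet the standard.
  Not every element is met, so the authority fails to carry Stage I.2.
The applicant prevails on this issue.
— Issue II —
At Stage II.1 the applicant must meet a preponderance (weight exceeds 51): on (c) the weight is 43, ≤ 51, so (c) does not meet the standard; on (d) the weight is 51, which does not exceed 51, so (d) does not meet the standard.
  Not every element is met, so the applicant fails to carry Stage II.1.
So the authority prevails on this issue.
— Issue III —
Stage III.1 (applicant, the preponderance of the evidence, weight is at least 52): (h) 40 (authority's 57 disregarded) < 52 — fails.
  The applicant does not carry Stage III.1.
The analysis ends at Stage III.1; the authority prevails on this issue.
Per-issue: Issue I → applicant; Issue II → authority; Issue III → authority. The applicant must prevail on a majority of issues; overall, the authority prevails.

authority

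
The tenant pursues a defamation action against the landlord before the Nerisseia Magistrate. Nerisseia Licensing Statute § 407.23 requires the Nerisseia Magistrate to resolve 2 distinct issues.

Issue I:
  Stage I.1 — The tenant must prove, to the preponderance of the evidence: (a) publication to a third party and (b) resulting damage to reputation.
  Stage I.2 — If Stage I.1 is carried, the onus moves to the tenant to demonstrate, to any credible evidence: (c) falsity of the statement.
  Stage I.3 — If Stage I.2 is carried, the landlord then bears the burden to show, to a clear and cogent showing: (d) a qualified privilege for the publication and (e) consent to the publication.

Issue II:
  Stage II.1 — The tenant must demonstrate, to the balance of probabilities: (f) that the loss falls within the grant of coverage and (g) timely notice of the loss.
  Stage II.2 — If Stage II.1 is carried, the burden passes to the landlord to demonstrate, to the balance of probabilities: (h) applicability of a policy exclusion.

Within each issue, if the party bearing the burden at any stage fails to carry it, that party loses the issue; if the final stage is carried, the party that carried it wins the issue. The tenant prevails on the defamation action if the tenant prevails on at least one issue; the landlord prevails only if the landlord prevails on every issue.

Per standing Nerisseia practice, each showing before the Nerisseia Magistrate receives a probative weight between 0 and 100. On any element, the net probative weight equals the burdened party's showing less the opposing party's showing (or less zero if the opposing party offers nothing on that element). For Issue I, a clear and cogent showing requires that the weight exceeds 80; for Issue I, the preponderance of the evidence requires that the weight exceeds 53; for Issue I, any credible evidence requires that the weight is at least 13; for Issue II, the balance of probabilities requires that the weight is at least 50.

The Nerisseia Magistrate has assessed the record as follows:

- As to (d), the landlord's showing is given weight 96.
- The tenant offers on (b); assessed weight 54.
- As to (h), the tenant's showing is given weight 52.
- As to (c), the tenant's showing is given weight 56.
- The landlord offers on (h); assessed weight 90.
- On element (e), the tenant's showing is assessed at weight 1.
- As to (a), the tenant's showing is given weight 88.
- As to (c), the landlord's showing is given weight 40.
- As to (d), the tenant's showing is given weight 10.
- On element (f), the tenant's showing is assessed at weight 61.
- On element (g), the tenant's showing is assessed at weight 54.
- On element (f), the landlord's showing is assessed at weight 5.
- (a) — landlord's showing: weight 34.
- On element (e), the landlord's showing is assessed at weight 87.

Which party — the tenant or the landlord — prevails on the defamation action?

tenant

— Issue I —
At Stage I.1 the tenant must meet the preponderance of the evidence (weight exceeds 53): on (a) the weight is 88 less the opposing 34 gives net 54, which does exceed 53, so (a) meets the standard; on (b) the weight is 54, which does exceed 53, so (b) meets the standard.
  All elements met. The tenant retains the burden for Stage I.2.
At Stage I.2 the tenant must meet any credible evidence (weight is at least 13): on (c) the weight is 56 less the opposing 40 gives net 16, which does reach 13, so (c) meets the standard.
  Stage I.2 is satisfied; the onus moves to the landlord.
At Stage I.3 the landlord must meet a clear and cogent showing (weight exceeds 80): on (d) the weight is 96 less the opposing 10 gives net 86, > 80, so (d) meets the standard; on (e) the weight is 87 less the opposing 1 gives net 86, > 80, so (e) meets the standard.
  All elements met at the final stage.
With every stage satisfied, the landlord prevails on this issue.
— Issue II —
Stage II.1 — burden on tenant; standard: the balance of probabilities (weight is at least 50).
    (f): 61 − 5 = 56 ≥ 50 [met]
    (g): 54 ≥ 50 [met]
  All elements met. The burden passes to the landlord.
Stage II.2 — burden on landlord; standard: the balance of probabilities (weight is at least 50).
    (h): 90 − 52 = 38 < 50 [not met]
  Stage II.2 not carried; the landlord fails its burden.
The tenant prevails on this issue.
Per-issue: Issue I → landlord; Issue II → tenant. The tenant must prevail on at least one issue; overall, the tenant prevails.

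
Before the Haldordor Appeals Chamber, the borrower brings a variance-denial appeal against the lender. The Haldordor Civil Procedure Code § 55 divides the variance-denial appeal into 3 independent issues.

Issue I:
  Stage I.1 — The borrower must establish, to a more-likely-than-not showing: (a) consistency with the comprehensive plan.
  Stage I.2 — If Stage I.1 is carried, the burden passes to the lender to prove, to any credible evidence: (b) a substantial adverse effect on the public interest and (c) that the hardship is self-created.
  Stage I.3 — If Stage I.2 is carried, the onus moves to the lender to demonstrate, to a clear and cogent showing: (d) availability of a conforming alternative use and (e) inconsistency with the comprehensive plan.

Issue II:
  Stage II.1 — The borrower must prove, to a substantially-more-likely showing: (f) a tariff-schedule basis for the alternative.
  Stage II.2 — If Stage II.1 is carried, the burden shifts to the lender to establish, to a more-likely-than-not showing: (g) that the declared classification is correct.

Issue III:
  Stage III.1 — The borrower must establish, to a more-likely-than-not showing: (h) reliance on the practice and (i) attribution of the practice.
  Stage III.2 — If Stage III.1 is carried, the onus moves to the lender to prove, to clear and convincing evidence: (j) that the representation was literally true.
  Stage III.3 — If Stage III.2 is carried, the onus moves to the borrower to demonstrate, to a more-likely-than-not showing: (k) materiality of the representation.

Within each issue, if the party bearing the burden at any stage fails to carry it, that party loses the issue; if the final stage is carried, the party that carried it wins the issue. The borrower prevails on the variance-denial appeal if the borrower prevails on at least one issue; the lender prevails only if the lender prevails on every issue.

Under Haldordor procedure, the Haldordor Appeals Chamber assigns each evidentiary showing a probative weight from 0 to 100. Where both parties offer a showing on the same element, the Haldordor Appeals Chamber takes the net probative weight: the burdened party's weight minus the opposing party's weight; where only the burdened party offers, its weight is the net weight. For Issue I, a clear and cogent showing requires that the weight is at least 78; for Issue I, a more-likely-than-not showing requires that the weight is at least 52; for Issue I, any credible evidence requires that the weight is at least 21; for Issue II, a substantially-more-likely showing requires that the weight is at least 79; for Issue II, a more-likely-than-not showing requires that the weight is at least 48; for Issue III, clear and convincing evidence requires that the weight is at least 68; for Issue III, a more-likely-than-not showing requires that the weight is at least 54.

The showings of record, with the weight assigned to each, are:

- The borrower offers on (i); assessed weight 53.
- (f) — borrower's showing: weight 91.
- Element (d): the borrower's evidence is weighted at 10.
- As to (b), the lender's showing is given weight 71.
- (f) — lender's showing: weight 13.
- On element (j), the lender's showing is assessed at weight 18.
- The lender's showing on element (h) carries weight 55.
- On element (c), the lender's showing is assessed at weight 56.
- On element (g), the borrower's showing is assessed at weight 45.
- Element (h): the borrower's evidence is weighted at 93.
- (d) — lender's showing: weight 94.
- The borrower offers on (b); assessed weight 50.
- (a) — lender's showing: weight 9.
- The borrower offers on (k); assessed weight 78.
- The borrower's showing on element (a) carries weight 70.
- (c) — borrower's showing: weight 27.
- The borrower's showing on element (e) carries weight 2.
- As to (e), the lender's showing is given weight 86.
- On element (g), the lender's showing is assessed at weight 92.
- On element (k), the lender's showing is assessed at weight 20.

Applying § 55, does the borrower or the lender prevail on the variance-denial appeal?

— Issue I —
At Stage I.1 the borrower must meet a more-likely-than-not showing (weight is at least 52): on (a) the weight is 70 less the opposing 9 gives net 61, which does reach 52, so (a) meets the standard.
  The borrower carries Stage I.1; the lender now bears the burden.
At Stage I.2 the lender must meet any credible evidence (weight is at least 21): on (b) the weight is 71 less the opposing 50 gives net 21, which does reach 21, so (b) meets the standard; on (c) the weight is 56 less the opposing 27 gives net 29, which does reach 21, so (c) meets the standard.
  All elements met. The lender retains the burden for Stage I.3.
At Stage I.3 the lender must meet a clear and cogent showing (weight is at least 78): on (d) the weight is 94 less the opposing 10 gives net 84, ≥ 78, so (d) meets the standard; on (e) the weight is 86 less the opposing 2 gives net 84, which does reach 78, so (e) meets the standard.
  All elements met at the final stage.
With every stage satisfied, the lender prevails on this issue.
— Issue II —
At Stage II.1 the borrower must meet a substantially-more-likely showing (weight is at least 79): on (f) the weight is 91 less the opposing 13 gives net 78, < 79, so (f) does not meet the standard.
  Not every element is met, so the borrower fails to carry Stage II.1.
So the lender prevails on this issue.
— Issue III —
Stage III.1 — burden on borrower; standard: a more-likely-than-not showing (weight is at least 54).
    (h): 93 − 55 = 38 < 54 [not met]
    (i): 53 < 54 [not met]
  Not every element is met, so the borrower fails to carry Stage III.1.
So the lender prevails on this issue.
Per-issue: Issue I → lender; Issue II → lender; Issue III → lender. The borrower must prevail on at least one issue; overall, the lender prevails.

lender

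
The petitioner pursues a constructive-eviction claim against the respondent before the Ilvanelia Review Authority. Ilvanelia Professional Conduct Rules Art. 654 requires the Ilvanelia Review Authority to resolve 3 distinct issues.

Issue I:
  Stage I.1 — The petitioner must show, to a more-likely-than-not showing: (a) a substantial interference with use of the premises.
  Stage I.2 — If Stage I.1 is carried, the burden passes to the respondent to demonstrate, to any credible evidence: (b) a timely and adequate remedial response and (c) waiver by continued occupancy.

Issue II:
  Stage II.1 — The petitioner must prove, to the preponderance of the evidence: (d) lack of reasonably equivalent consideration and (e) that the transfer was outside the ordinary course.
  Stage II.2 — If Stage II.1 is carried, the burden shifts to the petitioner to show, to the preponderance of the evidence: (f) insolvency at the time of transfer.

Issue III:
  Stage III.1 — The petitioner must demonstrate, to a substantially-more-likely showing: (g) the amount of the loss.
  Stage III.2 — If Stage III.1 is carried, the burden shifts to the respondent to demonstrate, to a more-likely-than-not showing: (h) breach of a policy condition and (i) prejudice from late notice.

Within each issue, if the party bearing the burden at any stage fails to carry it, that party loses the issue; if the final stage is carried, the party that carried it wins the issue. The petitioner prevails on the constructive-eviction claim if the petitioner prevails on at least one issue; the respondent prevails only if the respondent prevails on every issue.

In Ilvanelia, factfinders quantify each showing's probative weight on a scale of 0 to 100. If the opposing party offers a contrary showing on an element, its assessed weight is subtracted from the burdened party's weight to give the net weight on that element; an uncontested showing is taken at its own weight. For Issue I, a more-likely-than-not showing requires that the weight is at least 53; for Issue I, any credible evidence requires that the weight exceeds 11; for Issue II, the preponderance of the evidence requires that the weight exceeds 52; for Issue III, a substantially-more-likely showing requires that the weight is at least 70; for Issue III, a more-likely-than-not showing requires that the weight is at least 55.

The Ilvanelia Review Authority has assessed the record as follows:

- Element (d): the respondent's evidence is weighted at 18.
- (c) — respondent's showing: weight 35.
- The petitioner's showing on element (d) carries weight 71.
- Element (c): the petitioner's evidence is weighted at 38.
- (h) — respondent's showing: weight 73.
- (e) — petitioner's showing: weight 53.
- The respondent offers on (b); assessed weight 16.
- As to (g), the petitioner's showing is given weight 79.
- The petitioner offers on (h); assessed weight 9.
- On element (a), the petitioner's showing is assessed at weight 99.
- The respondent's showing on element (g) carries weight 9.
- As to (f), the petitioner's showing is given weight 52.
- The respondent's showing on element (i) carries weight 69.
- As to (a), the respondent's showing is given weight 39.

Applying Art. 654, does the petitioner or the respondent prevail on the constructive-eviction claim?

— Issue I —
Stage I.1 (petitioner, a more-likely-than-not showing, weight is at least 53): (a) net 99−39=60 ≥ 53 — meets.
  Stage I.1 carried; the burden shifts to the respondent.
Stage I.2 (respondent, any credible evidence, weight exceeds 11): (b) 16 > 11 — meets; (c) net 35−38=-3 ≤ 11 — fails.
  Not every element is met, so the respondent fails to carry Stage I.2.
The petitioner prevails on this issue.
— Issue II —
Stage II.1 — burden on petitioner; standard: the preponderance of the evidence (weight exceeds 52).
    (d): 71 − 18 = 53 > 52 [met]
    (e): 53 > 52 [met]
  Stage II.1 is satisfied; the petitioner continues to bear the burden.
Stage II.2 — burden on petitioner; standard: the preponderance of the evidence (weight exceeds 52).
    (f): 52 ≤ 52 [not met]
  Not every element is met, so the petitioner fails to carry Stage II.2.
The respondent prevails on this issue.
— Issue III —
Stage III.1 — burden on petitioner; standard: a substantially-more-likely showing (weight is at least 70).
    (g): 79 − 9 = 70 ≥ 70 [met]
  All elements met. The burden passes to the respondent.
Stage III.2 — burden on respondent; standard: a more-likely-than-not showing (weight is at least 55).
    (h): 73 − 9 = 64 ≥ 55 [met]
    (i): 69 ≥ 55 [met]
  Stage III.2 carried; the final stage is satisfied.
All stages carried — the respondent prevails on this issue.
Per-issue: Issue I → petitioner; Issue II → respondent; Issue III → respondent. The petitioner must prevail on at least one issue; overall, the petitioner prevails.

petitioner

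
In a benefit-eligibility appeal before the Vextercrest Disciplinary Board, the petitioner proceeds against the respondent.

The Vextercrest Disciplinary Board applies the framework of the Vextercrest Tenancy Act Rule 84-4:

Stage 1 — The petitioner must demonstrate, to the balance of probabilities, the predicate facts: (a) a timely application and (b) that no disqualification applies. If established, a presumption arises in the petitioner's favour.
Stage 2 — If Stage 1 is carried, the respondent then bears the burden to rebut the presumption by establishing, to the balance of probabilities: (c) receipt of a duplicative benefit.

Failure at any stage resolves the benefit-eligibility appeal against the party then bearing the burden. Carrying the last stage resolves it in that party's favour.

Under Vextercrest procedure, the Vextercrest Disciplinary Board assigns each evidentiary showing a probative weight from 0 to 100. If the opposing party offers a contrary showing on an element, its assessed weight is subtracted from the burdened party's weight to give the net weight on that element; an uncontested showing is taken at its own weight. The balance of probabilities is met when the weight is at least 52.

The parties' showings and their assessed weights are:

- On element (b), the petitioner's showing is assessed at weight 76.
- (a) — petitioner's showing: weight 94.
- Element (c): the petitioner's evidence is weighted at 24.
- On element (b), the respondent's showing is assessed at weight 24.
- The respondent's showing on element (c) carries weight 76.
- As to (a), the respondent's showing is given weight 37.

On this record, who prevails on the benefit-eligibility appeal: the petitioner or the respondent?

respondent

Stage 1 — burden on petitioner; standard: the balance of probabilities (weight is at least 52).
    (a): 94 − 37 = 57 ≥ 52 [met]
    (b): 76 − 24 = 52 ≥ 52 [met]
  Stage 1 carried; the burden shifts to the respondent.
Stage 2 — burden on respondent; standard: the balance of probabilities (weight is at least 52).
    (c): 76 − 24 = 52 ≥ 52 [met]
  All elements met at the final stage.
All stages carried — the respondent prevails.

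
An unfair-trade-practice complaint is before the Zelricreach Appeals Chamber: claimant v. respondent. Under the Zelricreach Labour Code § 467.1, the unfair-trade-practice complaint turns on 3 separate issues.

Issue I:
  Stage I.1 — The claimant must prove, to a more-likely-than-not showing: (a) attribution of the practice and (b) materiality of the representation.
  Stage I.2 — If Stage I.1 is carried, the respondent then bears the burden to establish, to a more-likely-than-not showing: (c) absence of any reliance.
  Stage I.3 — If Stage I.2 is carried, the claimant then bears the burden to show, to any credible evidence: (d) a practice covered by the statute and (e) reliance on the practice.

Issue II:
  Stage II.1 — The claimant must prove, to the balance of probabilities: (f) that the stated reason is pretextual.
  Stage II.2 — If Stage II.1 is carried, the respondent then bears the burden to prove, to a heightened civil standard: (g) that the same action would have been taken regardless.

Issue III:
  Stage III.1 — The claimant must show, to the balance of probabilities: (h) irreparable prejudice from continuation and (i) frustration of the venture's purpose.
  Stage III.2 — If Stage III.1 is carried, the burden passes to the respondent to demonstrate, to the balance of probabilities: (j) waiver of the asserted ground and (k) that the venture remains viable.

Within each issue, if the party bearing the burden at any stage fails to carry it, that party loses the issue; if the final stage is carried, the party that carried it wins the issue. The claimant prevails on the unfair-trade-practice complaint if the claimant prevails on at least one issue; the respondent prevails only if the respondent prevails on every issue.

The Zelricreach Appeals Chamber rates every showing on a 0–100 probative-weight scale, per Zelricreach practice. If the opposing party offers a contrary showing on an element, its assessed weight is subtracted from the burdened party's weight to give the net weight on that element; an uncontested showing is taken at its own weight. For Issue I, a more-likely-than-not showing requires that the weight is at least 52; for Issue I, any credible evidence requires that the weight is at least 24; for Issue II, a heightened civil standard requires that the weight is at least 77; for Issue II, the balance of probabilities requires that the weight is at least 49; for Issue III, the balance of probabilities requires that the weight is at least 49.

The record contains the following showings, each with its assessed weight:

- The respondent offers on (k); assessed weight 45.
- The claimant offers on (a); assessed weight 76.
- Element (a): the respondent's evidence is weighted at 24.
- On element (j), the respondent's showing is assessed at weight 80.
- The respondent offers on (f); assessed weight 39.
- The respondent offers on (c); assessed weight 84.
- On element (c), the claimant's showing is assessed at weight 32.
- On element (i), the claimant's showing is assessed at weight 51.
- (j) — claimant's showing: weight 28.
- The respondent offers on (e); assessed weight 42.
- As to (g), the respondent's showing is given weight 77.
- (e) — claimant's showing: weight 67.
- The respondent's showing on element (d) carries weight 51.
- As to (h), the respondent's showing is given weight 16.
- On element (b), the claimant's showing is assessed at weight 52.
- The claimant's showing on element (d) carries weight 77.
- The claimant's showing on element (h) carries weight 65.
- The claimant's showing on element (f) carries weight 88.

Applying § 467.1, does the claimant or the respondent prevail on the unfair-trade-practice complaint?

claimant

— Issue I —
Stage I.1 (claimant, a more-likely-than-not showing, weight is at least 52): (a) net 76−24=52 ≥ 52 — meets; (b) 52 ≥ 52 — meets.
  Stage I.1 is satisfied; the onus moves to the respondent.
Stage I.2 (respondent, a more-likely-than-not showing, weight is at least 52): (c) net 84−32=52 ≥ 52 — meets.
  Stage I.2 carried; the burden shifts to the claimant.
Stage I.3 (claimant, any credible evidence, weight is at least 24): (d) net 77−51=26 ≥ 24 — meets; (e) net 67−42=25 ≥ 24 — meets.
  Stage I.3 carried; the final stage is satisfied.
Every stage carried; the claimant prevails on this issue.
— Issue II —
Stage II.1 — burden on claimant; standard: the balance of probabilities (weight is at least 49).
    (f): 88 − 39 = 49 ≥ 49 [met]
  Stage II.1 carried; the burden shifts to the respondent.
Stage II.2 — burden on respondent; standard: a heightened civil standard (weight is at least 77).
    (g): 77 ≥ 77 [met]
  All elements met at the final stage.
Every stage carried; the respondent prevails on this issue.
— Issue III —
Stage III.1 (claimant, the balance of probabilities, weight is at least 49): (h) net 65−16=49 ≥ 49 — meets; (i) 51 ≥ 49 — meets.
  All elements met. The burden passes to the respondent.
Stage III.2 (respondent, the balance of probabilities, weight is at least 49): (j) net 80−28=52 ≥ 49 — meets; (k) 45 < 49 — fails.
  Stage III.2 not carried; the respondent fails its burden.
So the claimant prevails on this issue.
Per-issue: Issue I → claimant; Issue II → respondent; Issue III → claimant. The claimant must prevail on at least one issue; overall, the claimant prevails.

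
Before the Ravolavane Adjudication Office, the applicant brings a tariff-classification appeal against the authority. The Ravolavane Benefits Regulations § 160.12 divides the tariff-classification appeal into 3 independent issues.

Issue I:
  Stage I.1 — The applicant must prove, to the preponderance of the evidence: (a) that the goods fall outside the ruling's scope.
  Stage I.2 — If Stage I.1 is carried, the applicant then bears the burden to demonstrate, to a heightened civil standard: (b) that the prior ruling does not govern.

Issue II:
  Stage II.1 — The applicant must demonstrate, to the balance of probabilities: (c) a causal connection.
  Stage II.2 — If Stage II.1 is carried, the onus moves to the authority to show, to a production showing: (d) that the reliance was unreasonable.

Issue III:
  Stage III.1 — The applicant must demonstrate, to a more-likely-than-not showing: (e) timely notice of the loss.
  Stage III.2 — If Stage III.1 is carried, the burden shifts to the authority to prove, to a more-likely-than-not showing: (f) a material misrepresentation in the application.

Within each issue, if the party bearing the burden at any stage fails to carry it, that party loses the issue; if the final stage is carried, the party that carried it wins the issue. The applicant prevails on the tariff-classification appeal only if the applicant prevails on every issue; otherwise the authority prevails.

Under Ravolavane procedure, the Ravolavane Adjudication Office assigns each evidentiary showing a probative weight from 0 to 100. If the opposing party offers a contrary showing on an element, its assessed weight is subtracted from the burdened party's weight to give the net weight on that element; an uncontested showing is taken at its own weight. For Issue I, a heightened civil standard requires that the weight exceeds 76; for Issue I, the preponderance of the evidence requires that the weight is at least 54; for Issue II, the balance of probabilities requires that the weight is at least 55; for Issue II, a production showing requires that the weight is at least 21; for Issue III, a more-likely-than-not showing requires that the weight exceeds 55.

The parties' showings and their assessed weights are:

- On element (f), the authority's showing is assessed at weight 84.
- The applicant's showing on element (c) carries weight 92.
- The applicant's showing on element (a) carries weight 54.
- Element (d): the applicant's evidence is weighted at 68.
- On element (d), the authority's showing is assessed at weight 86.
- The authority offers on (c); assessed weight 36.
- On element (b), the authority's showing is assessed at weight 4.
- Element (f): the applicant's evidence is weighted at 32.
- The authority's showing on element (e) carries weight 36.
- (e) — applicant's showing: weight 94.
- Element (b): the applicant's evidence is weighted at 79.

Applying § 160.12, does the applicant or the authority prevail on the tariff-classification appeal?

— Issue I —
Stage I.1 (applicant, the preponderance of the evidence, weight is at least 54): (a) 54 ≥ 54 — meets.
  Stage I.1 is satisfied; the applicant continues to bear the burden.
Stage I.2 (applicant, a heightened civil standard, weight exceeds 76): (b) net 79−4=75 ≤ 76 — fails.
  The applicant does not carry Stage I.2.
So the authority prevails on this issue.
— Issue II —
Stage II.1 — burden on applicant; standard: the balance of probabilities (weight is at least 55).
    (c): 92 − 36 = 56 ≥ 55 [met]
  Stage II.1 carried; the burden shifts to the authority.
Stage II.2 — burden on authority; standard: a production showing (weight is at least 21).
    (d): 86 − 68 = 18 < 21 [not met]
  Stage II.2 not carried; the authority fails its burden.
The analysis ends at Stage II.2; the applicant prevails on this issue.
— Issue III —
Stage III.1 — burden on applicant; standard: a more-likely-than-not showing (weight exceeds 55).
    (e): 94 − 36 = 58 > 55 [met]
  Stage III.1 is satisfied; the onus moves to the authority.
Stage III.2 — burden on authority; standard: a more-likely-than-not showing (weight exceeds 55).
    (f): 84 − 32 = 52 ≤ 55 [not met]
  The authority does not carry Stage III.2.
So the applicant prevails on this issue.
Per-issue: Issue I → authority; Issue II → applicant; Issue III → applicant. The applicant must prevail on every issue; overall, the authority prevails.

authority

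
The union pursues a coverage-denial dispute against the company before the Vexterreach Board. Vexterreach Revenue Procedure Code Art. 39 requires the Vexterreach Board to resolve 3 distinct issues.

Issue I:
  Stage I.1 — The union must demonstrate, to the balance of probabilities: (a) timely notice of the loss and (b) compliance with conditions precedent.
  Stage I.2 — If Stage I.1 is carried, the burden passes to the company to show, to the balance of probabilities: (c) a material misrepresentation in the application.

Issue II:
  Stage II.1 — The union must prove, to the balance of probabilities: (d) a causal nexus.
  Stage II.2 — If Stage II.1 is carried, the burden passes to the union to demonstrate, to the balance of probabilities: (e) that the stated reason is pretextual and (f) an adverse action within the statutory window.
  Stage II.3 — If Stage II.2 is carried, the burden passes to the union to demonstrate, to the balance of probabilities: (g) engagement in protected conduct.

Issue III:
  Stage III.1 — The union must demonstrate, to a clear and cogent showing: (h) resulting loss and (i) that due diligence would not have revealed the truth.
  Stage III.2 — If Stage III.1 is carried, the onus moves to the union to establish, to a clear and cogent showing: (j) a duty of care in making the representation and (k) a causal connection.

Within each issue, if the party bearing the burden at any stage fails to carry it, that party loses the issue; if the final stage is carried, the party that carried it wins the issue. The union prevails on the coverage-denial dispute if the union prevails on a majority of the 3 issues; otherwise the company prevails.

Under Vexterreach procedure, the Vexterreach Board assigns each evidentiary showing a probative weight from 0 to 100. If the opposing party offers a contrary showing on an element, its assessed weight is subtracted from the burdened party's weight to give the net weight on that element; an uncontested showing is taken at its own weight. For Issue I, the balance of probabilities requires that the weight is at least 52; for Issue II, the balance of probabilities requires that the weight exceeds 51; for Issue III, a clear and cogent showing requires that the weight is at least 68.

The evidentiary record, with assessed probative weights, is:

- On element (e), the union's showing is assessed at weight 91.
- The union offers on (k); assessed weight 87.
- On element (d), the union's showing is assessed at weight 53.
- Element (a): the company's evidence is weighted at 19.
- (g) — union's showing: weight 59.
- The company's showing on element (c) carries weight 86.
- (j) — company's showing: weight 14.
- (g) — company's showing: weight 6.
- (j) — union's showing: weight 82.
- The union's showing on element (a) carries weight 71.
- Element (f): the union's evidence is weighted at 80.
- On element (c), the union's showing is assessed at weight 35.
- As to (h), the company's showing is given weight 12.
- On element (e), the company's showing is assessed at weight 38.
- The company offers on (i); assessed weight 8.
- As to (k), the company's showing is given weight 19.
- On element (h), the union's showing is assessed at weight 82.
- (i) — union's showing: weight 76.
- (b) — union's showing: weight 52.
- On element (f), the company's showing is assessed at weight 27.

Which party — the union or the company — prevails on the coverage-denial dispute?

— Issue I —
Stage I.1 (union, the balance of probabilities, weight is at least 52): (a) net 71−19=52 ≥ 52 — meets; (b) 52 ≥ 52 — meets.
  The union carries Stage I.1; the company now bears the burden.
Stage I.2 (company, the balance of probabilities, weight is at least 52): (c) net 86−35=51 < 52 — fails.
  Stage I.2 not carried; the company fails its burden.
So the union prevails on this issue.
— Issue II —
Stage II.1 — burden on union; standard: the balance of probabilities (weight exceeds 51).
    (d): 53 > 51 [met]
  Stage II.1 is satisfied; the union continues to bear the burden.
Stage II.2 — burden on union; standard: the balance of probabilities (weight exceeds 51).
    (e): 91 − 38 = 53 > 51 [met]
    (f): 80 − 27 = 53 > 51 [met]
  Stage II.2 carried; the burden remains with the union.
Stage II.3 — burden on union; standard: the balance of probabilities (weight exceeds 51).
    (g): 59 − 6 = 53 > 51 [met]
  All elements met at the final stage.
With every stage satisfied, the union prevails on this issue.
— Issue III —
Stage III.1 — burden on union; standard: a clear and cogent showing (weight is at least 68).
    (h): 82 − 12 = 70 ≥ 68 [met]
    (i): 76 − 8 = 68 ≥ 68 [met]
  Stage III.1 carried; the burden remains with the union.
Stage III.2 — burden on union; standard: a clear and cogent showing (weight is at least 68).
    (j): 82 − 14 = 68 ≥ 68 [met]
    (k): 87 − 19 = 68 ≥ 68 [met]
  The union carries the last stage.
All stages carried — the union prevails on this issue.
Per-issue: Issue I → union; Issue II → union; Issue III → union. The union must prevail on a majority of issues; overall, the union prevails.

union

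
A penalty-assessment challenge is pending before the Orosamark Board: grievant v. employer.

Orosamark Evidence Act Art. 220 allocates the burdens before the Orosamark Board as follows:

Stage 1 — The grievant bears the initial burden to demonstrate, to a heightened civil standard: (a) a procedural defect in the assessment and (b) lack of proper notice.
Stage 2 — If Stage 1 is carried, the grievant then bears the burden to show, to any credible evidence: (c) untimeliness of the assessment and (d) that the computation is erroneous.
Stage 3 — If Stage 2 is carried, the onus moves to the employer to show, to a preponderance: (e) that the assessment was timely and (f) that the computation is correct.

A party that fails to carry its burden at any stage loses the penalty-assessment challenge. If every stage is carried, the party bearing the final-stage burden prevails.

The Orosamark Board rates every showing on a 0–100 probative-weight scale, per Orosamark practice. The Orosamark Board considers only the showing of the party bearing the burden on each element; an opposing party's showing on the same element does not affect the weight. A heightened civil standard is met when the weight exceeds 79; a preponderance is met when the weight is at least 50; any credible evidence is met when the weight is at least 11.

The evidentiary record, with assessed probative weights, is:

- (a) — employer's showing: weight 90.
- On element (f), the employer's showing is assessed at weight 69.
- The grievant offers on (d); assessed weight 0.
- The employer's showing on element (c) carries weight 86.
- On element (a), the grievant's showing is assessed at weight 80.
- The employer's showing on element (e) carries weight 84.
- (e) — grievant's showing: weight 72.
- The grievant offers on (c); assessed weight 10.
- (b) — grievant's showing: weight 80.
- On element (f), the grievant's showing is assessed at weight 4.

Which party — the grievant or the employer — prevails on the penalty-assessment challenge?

Stage 1 — burden on grievant; standard: a heightened civil standard (weight exceeds 79).
    (a): 80 (employer's 90 disregarded) > 79 [met]
    (b): 80 > 79 [met]
  Stage 1 is satisfied; the grievant continues to bear the burden.
Stage 2 — burden on grievant; standard: any credible evidence (weight is at least 11).
    (c): 10 (employer's 86 disregarded) < 11 [not met]
    (d): 0 < 11 [not met]
  The grievant does not carry Stage 2.
So the employer prevails.

employer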